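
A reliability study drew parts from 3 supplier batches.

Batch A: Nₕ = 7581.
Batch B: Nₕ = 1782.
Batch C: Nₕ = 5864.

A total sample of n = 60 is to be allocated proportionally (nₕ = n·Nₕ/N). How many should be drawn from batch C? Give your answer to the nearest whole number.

23

N = 7581 + 1782 + 5864 = 15227.
n_C = 60·5864/15227 = 23.106... → 23.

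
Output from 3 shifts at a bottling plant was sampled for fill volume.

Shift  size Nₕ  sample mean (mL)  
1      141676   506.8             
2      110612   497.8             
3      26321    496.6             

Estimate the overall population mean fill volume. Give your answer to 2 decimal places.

502.26

N = 278609; weights Wₕ = Nₕ/N = (0.5085, 0.3970, 0.0945).
x̄_st = Σ Wₕ·x̄ₕ = 0.5085·506.8 + 0.3970·497.8 + 0.0945·496.6 ≈ 502.2632...
→ 502.26.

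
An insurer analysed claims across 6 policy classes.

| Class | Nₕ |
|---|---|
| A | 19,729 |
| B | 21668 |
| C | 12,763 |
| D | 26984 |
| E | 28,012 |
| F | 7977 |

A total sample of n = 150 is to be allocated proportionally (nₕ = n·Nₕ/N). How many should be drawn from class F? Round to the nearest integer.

Share of class F = 7977/117133 = 0.06810.
Allocate 150 × 0.06810 = 10.215... → 10.

10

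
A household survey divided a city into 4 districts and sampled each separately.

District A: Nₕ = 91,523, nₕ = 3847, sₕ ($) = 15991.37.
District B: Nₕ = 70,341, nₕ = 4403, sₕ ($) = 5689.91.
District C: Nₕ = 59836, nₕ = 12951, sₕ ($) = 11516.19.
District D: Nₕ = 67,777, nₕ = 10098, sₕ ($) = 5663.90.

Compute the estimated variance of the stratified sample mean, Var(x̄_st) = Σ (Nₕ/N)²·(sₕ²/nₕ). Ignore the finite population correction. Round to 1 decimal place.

N = 289477. Term for each stratum: Wₕ²sₕ²/nₕ.
Var(x̄_st) = 6644.7941 + 434.1612 + 437.5335 + 174.1536 = 7690.6424 → 7690.6.

7690.6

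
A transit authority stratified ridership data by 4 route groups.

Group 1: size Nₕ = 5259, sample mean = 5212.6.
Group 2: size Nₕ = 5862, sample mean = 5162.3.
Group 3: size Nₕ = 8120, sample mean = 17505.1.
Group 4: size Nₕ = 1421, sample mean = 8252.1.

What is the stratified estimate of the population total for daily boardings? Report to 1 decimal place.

Estimate total by summing Nₕ·x̄ₕ over strata.
5259·5212.6 + 5862·5162.3 + 8120·17505.1 + 1421·8252.1 = 27413063.4 + 30261402.6 + 142141412 + 11726234.1 = 211542112.1.

211542112.1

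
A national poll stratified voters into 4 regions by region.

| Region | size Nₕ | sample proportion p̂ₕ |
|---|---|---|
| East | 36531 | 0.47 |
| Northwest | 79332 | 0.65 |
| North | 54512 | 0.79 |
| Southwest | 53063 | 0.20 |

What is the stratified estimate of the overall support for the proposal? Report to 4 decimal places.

0.5479

N = 36531 + 79332 + 54512 + 53063 = 223438.
Overall proportion = Σ (Nₕ/N)·p̂ₕ.
Σ Nₕp̂ₕ = 17169.57 + 51565.8 + 43064.48 + 10612.6 = 122412.45.
122412.45 / 223438 = 0.547859... → 0.5479.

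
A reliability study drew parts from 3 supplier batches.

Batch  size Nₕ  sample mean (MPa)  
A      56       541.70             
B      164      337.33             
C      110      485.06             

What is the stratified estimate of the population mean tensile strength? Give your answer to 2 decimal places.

421.25

N = 330; weights Wₕ = Nₕ/N = (0.1697, 0.4970, 0.3333).
x̄_st = Σ Wₕ·x̄ₕ = 0.1697·541.70 + 0.4970·337.33 + 0.3333·485.06 ≈ 421.2543...
→ 421.25.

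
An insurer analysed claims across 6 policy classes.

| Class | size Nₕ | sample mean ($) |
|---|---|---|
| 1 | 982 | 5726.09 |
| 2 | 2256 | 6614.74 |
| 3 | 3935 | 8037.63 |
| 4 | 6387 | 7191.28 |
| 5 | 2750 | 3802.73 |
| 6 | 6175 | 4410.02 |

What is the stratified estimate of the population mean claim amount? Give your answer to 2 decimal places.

x̄_st = (Σ Nₕx̄ₕ) / (Σ Nₕ) = (982·5726.09 + 2256·6614.74 + 3935·8037.63 + 6387·7191.28 + 2750·3802.73 + 6175·4410.02) / 22485
= 135794034.23 / 22485 = 6039.3166... → 6039.32.

6039.32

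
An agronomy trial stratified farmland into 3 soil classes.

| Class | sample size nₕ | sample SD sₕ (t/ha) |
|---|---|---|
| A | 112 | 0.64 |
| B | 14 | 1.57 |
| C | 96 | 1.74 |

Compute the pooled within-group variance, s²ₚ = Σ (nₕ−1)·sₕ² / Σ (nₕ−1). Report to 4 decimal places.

Degrees of freedom: 111 + 13 + 95 = 219.
Σ(nₕ−1)sₕ² = 111·0.4096 + 13·2.4649 + 95·3.0276 = 365.1313.
s²ₚ = 365.1313 / 219 = 1.667266... → 1.6673.

1.6673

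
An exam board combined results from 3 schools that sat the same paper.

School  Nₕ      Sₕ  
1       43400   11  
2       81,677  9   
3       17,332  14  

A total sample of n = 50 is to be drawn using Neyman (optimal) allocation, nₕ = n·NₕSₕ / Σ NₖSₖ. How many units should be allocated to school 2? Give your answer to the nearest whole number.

25

Σ NₕSₕ = 43400·11 + 81677·9 + 17332·14 = 1455141.
Share for 2: 735093/1455141 = 0.50517.
n_2 = 50 × 0.50517 = 25.258... → 25.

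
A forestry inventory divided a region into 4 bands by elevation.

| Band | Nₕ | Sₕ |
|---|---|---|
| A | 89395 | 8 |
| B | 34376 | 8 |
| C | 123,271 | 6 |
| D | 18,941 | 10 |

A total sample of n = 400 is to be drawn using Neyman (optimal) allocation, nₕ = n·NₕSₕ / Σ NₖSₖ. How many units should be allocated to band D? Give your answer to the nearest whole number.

A: NₕSₕ = 89395·8 = 715160
B: NₕSₕ = 34376·8 = 275008
C: NₕSₕ = 123271·6 = 739626
D: NₕSₕ = 18941·10 = 189410
Σ NₕSₕ = 1919204.
n_D = 400·189410/1919204 = 39.477... → 39.

39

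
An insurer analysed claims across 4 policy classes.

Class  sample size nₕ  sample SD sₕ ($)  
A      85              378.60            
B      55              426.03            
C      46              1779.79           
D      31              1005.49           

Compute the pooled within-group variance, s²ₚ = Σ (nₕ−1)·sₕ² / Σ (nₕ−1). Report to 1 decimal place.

Degrees of freedom: 84 + 54 + 45 + 30 = 213.
Σ(nₕ−1)sₕ² = 84·143337.96 + 54·181501.5609 + 45·3167652.4441 + 30·1011010.1401 = 194716137.1161.
s²ₚ = 194716137.1161 / 213 = 914160.268... → 914160.3.

914160.3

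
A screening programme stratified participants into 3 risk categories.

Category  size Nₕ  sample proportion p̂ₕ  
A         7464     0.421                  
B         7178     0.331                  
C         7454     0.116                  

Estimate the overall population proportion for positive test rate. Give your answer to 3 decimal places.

Wₕ = Nₕ/N with N = 22096: 0.3378, 0.3249, 0.3373.
p̂_st = 0.3378·0.421 + 0.3249·0.331 + 0.3373·0.116 ≈ 0.28887... → 0.289.

0.289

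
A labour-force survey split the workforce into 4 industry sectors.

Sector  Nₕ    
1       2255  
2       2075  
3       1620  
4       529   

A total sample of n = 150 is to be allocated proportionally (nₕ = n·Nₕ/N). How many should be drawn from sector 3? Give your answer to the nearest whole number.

38

Share of sector 3 = 1620/6479 = 0.25004.
Allocate 150 × 0.25004 = 37.506... → 38.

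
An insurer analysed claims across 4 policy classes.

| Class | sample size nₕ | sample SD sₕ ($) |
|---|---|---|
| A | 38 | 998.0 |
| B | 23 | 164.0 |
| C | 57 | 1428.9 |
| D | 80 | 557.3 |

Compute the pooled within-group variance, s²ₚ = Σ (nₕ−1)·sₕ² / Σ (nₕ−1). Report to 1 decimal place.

Degrees of freedom: 37 + 22 + 56 + 79 = 194.
Σ(nₕ−1)sₕ² = 37·996004 + 22·26896 + 56·2041755.21 + 79·310583.29 = 176318231.67.
s²ₚ = 176318231.67 / 194 = 908856.864... → 908856.9.

908856.9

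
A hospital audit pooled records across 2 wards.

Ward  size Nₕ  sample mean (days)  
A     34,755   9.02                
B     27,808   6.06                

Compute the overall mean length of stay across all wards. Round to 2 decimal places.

7.70

x̄_st = (Σ Nₕx̄ₕ) / (Σ Nₕ) = (34755·9.02 + 27808·6.06) / 62563
= 482006.58 / 62563 = 7.7043... → 7.70.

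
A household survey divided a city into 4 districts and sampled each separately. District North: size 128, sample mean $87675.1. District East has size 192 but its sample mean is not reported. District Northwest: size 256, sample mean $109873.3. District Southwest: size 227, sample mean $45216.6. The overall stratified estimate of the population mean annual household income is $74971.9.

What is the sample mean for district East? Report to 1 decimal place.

N = 128 + 192 + 256 + 227 = 803.
Overall total = μ·N = 74971.9·803 = 60202435.7.
Subtract the known strata: 128·87675.1 + 256·109873.3 + 227·45216.6 = 49614145.8.
Remaining total for district East: 60202435.7 − 49614145.8 = 10588289.9.
Divide by its size: 10588289.9 / 192 = 55147.343... → 55147.3.

55147.3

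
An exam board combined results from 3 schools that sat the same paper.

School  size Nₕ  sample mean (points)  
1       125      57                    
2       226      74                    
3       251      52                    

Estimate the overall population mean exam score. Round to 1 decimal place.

61.3

x̄_st = (Σ Nₕx̄ₕ) / (Σ Nₕ) = (125·57 + 226·74 + 251·52) / 602
= 36901 / 602 = 61.297... → 61.3.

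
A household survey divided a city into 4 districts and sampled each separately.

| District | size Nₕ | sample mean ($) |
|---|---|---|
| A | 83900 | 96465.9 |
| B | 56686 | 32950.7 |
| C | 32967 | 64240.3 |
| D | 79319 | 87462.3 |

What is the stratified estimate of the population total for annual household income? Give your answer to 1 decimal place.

Estimate total by summing Nₕ·x̄ₕ over strata.
83900·96465.9 + 56686·32950.7 + 32967·64240.3 + 79319·87462.3 = 8093489010 + 1867843380.2 + 2117809970.1 + 6937422173.7 = 19016564534.0.

19016564534.0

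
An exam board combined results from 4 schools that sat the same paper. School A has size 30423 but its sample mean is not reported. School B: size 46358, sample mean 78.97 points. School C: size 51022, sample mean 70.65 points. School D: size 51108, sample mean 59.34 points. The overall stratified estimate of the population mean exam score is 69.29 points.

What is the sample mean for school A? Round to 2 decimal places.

68.97

Σ Nₕx̄ₕ = N·μ, so 30423·x̄_A = 178911·69.29 − (46358·78.97 + 51022·70.65 + 51108·59.34).
= 12396743.19 − 10298344.28 = 2098398.91.
x̄_A = 2098398.91 / 30423 = 68.9741... → 68.97.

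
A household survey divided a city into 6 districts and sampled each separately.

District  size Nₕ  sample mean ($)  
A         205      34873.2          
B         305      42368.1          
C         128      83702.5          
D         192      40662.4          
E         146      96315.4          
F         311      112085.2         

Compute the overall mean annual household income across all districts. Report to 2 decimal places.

N = 205 + 305 + 128 + 192 + 146 + 311 = 1287.
Weight each subgroup mean by Nₕ/N and sum.
Σ Nₕx̄ₕ = 205·34873.2 + 305·42368.1 + 128·83702.5 + 192·40662.4 + 146·96315.4 + 311·112085.2 = 7149006 + 12922270.5 + 10713920 + 7807180.8 + 14062048.4 + 34858497.2 = 87512922.9.
Divide by N: 87512922.9 / 1287 = 67997.6091... → 67997.61.

67997.61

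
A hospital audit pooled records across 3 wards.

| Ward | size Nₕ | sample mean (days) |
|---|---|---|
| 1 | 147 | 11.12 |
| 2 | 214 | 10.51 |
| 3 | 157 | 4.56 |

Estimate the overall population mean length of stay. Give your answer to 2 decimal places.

8.88

N = 518; weights Wₕ = Nₕ/N = (0.2838, 0.4131, 0.3031).
x̄_st = Σ Wₕ·x̄ₕ = 0.2838·11.12 + 0.4131·10.51 + 0.3031·4.56 ≈ 8.8797...
→ 8.88.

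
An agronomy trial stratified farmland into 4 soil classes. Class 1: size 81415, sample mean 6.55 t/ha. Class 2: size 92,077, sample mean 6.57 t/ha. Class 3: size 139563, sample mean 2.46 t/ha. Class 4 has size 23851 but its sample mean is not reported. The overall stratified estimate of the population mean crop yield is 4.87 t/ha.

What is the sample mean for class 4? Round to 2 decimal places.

N = 81415 + 92077 + 139563 + 23851 = 336906.
Overall total = μ·N = 4.87·336906 = 1640732.22.
Subtract the known strata: 81415·6.55 + 92077·6.57 + 139563·2.46 = 1481539.12.
Remaining total for class 4: 1640732.22 − 1481539.12 = 159193.1.
Divide by its size: 159193.1 / 23851 = 6.6745... → 6.67.

6.67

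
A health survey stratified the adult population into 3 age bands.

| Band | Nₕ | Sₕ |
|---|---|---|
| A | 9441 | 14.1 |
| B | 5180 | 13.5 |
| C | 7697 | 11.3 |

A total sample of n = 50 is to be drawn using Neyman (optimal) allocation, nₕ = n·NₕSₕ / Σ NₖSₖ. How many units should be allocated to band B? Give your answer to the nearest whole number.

Σ NₕSₕ = 9441·14.1 + 5180·13.5 + 7697·11.3 = 290024.2.
Share for B: 69930/290024.2 = 0.24112.
n_B = 50 × 0.24112 = 12.056... → 12.

12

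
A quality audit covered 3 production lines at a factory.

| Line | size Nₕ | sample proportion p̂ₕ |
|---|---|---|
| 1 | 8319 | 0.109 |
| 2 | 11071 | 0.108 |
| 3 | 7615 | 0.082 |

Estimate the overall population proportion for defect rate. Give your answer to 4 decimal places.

Wₕ = Nₕ/N with N = 27005: 0.3081, 0.4100, 0.2820.
p̂_st = 0.3081·0.109 + 0.4100·0.108 + 0.2820·0.082 ≈ 0.100976... → 0.1010.

0.1010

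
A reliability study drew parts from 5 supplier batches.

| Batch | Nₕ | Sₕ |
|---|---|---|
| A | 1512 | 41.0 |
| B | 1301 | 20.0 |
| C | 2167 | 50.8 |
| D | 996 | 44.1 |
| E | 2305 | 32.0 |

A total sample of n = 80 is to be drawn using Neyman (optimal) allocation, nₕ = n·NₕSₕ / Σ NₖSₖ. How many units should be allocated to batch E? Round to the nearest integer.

19

Σ NₕSₕ = 1512·41.0 + 1301·20.0 + 2167·50.8 + 996·44.1 + 2305·32.0 = 315779.2.
Share for E: 73760/315779.2 = 0.23358.
n_E = 80 × 0.23358 = 18.686... → 19.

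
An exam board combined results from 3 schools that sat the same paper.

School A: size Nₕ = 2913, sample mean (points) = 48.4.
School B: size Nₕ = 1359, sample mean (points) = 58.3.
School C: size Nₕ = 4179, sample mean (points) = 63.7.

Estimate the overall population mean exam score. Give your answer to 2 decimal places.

57.56

N = 2913 + 1359 + 4179 = 8451.
Overall mean = Σ (Nₕ/N)·x̄ₕ — weight by population share, not a simple average.
Σ Nₕx̄ₕ = 2913·48.4 + 1359·58.3 + 4179·63.7 = 140989.2 + 79229.7 + 266202.3 = 486421.2.
Divide by N: 486421.2 / 8451 = 57.5578... → 57.56.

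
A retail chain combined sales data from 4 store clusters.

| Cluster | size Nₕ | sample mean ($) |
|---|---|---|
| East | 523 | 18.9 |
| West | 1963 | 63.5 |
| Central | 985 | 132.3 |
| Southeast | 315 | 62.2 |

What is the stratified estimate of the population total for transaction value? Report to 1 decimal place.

284443.7

Estimate total by summing Nₕ·x̄ₕ over strata.
523·18.9 + 1963·63.5 + 985·132.3 + 315·62.2 = 9884.7 + 124650.5 + 130315.5 + 19593 = 284443.7.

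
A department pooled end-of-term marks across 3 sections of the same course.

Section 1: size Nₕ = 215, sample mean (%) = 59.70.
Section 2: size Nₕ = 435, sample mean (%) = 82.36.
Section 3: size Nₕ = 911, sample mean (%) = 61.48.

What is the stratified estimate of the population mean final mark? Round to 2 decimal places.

x̄_st = (Σ Nₕx̄ₕ) / (Σ Nₕ) = (215·59.70 + 435·82.36 + 911·61.48) / 1561
= 104670.38 / 1561 = 67.0534... → 67.05.

67.05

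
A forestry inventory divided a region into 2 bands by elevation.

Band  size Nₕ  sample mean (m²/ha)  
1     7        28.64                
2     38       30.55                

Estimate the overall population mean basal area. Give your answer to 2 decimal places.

30.25

N = 45; weights Wₕ = Nₕ/N = (0.1556, 0.8444).
x̄_st = Σ Wₕ·x̄ₕ = 0.1556·28.64 + 0.8444·30.55 ≈ 30.2529...
→ 30.25.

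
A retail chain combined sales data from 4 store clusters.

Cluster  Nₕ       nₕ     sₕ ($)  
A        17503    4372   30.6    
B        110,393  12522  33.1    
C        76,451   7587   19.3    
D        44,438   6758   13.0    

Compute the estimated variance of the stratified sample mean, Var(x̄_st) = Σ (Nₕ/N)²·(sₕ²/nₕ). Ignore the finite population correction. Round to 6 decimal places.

0.023721

N = 248785; Wₕ = Nₕ/N.
cluster A: (17503/248785)²·30.6²/4372 = 0.001060082
cluster B: (110393/248785)²·33.1²/12522 = 0.017227290
cluster C: (76451/248785)²·19.3²/7587 = 0.004636204
cluster D: (44438/248785)²·13.0²/6758 = 0.000797865
Sum = 0.023721440 → 0.023721.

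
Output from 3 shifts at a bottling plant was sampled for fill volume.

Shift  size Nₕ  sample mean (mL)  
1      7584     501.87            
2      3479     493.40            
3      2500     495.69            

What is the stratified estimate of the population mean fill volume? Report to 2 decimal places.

N = 7584 + 3479 + 2500 = 13563.
Weight each subgroup mean by Nₕ/N and sum.
Σ Nₕx̄ₕ = 7584·501.87 + 3479·493.40 + 2500·495.69 = 3806182.08 + 1716538.6 + 1239225 = 6761945.68.
Divide by N: 6761945.68 / 13563 = 498.5583... → 498.56.

498.56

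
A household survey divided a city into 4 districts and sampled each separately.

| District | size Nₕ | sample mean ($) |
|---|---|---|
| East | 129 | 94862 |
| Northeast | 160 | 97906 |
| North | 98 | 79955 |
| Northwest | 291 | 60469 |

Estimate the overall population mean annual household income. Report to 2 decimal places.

78664.05

N = 129 + 160 + 98 + 291 = 678.
Overall mean = Σ (Nₕ/N)·x̄ₕ — weight by population share, not a simple average.
Σ Nₕx̄ₕ = 129·94862 + 160·97906 + 98·79955 + 291·60469 = 12237198 + 15664960 + 7835590 + 17596479 = 53334227.
Divide by N: 53334227 / 678 = 78664.0516... → 78664.05.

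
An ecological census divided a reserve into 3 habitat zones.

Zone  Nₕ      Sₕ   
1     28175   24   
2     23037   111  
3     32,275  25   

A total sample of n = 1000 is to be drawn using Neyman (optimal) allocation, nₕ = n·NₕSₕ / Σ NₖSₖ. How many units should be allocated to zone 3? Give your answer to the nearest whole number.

200

1: NₕSₕ = 28175·24 = 676200
2: NₕSₕ = 23037·111 = 2557107
3: NₕSₕ = 32275·25 = 806875
Σ NₕSₕ = 4040182.
n_3 = 1000·806875/4040182 = 199.713... → 200.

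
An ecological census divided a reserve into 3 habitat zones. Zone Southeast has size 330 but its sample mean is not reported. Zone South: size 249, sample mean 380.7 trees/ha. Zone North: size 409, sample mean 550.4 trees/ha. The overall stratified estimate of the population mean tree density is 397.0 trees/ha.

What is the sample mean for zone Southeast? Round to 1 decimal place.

N = 330 + 249 + 409 = 988.
Overall total = μ·N = 397.0·988 = 392236.
Subtract the known strata: 249·380.7 + 409·550.4 = 319907.9.
Remaining total for zone Southeast: 392236 − 319907.9 = 72328.1.
Divide by its size: 72328.1 / 330 = 219.176... → 219.2.

219.2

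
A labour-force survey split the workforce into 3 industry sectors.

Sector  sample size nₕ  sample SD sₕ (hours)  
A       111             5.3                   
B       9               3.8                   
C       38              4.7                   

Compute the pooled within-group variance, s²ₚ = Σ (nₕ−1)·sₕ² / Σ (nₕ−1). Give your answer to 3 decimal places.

Degrees of freedom: 110 + 8 + 37 = 155.
Σ(nₕ−1)sₕ² = 110·28.09 + 8·14.44 + 37·22.09 = 4022.75.
s²ₚ = 4022.75 / 155 = 25.95323... → 25.953.

25.953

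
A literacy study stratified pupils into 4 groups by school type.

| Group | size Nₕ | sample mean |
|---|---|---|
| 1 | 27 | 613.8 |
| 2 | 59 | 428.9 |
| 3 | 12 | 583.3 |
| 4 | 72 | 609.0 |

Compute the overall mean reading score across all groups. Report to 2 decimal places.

N = 27 + 59 + 12 + 72 = 170.
Weight each subgroup mean by Nₕ/N and sum.
Σ Nₕx̄ₕ = 27·613.8 + 59·428.9 + 12·583.3 + 72·609.0 = 16572.6 + 25305.1 + 6999.6 + 43848 = 92725.3.
Divide by N: 92725.3 / 170 = 545.4429... → 545.44.

545.44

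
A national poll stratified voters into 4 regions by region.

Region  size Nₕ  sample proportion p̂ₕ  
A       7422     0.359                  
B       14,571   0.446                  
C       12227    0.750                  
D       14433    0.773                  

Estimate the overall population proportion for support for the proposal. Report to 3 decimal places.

N = 7422 + 14571 + 12227 + 14433 = 48653.
Overall proportion = Σ (Nₕ/N)·p̂ₕ.
Σ Nₕp̂ₕ = 2664.498 + 6498.666 + 9170.25 + 11156.709 = 29490.123.
29490.123 / 48653 = 0.60613... → 0.606.

0.606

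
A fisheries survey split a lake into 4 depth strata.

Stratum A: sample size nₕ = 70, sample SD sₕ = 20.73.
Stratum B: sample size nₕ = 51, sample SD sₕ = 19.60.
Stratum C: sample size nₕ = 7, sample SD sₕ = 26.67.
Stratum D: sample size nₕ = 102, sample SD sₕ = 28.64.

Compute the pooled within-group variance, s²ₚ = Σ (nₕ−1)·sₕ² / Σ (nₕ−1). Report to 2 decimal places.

Degrees of freedom: 69 + 50 + 6 + 101 = 226.
Σ(nₕ−1)sₕ² = 69·429.7329 + 50·384.16 + 6·711.2889 + 101·820.2496 = 135972.5131.
s²ₚ = 135972.5131 / 226 = 601.6483... → 601.65.

601.65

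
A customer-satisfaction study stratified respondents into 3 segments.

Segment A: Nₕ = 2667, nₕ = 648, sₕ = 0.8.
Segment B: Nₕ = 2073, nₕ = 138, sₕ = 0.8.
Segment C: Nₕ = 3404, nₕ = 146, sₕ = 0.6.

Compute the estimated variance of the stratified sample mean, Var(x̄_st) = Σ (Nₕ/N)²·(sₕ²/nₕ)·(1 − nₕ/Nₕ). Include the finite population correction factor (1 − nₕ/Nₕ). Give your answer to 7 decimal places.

N = 8144. Term for each stratum: Wₕ²sₕ²/nₕ·(1−nₕ/Nₕ).
Var(x̄_st) = 0.0000801842 + 0.0002804824 + 0.0004123013 = 0.0007729679 → 0.0007730.

0.0007730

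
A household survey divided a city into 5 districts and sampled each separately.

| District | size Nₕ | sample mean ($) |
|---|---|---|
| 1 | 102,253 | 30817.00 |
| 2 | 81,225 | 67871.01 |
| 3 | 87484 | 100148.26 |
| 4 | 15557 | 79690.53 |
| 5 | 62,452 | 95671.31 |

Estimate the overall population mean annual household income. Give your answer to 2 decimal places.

70607.40

N = 102253 + 81225 + 87484 + 15557 + 62452 = 348971.
The stratified mean weights each stratum mean by its population share Nₕ/N.
Σ Nₕx̄ₕ = 102253·30817.00 + 81225·67871.01 + 87484·100148.26 + 15557·79690.53 + 62452·95671.31 = 3151130701 + 5512822787.25 + 8761370377.84 + 1239745575.21 + 5974864652.12 = 24639934093.42.
Divide by N: 24639934093.42 / 348971 = 70607.3974... → 70607.40.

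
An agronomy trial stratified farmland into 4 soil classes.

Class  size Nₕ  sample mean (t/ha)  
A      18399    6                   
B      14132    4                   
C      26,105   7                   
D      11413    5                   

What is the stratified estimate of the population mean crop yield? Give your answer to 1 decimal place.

N = 18399 + 14132 + 26105 + 11413 = 70049.
Weight each subgroup mean by Nₕ/N and sum.
Σ Nₕx̄ₕ = 18399·6 + 14132·4 + 26105·7 + 11413·5 = 110394 + 56528 + 182735 + 57065 = 406722.
Divide by N: 406722 / 70049 = 5.806... → 5.8.

5.8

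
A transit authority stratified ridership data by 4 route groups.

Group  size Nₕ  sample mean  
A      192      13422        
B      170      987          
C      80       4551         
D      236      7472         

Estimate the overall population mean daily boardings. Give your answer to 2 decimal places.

7186.26

N = 192 + 170 + 80 + 236 = 678.
Weight each subgroup mean by Nₕ/N and sum.
Σ Nₕx̄ₕ = 192·13422 + 170·987 + 80·4551 + 236·7472 = 2577024 + 167790 + 364080 + 1763392 = 4872286.
Divide by N: 4872286 / 678 = 7186.2625... → 7186.26.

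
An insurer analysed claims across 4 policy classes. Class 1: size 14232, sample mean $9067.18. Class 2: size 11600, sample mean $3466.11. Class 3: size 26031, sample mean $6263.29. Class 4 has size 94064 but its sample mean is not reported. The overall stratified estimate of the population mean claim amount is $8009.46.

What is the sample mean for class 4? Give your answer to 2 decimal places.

Σ Nₕx̄ₕ = N·μ, so 94064·x̄_4 = 145927·8009.46 − (14232·9067.18 + 11600·3466.11 + 26031·6263.29).
= 1168796469.42 − 332290683.75 = 836505785.67.
x̄_4 = 836505785.67 / 94064 = 8892.9430... → 8892.94.

8892.94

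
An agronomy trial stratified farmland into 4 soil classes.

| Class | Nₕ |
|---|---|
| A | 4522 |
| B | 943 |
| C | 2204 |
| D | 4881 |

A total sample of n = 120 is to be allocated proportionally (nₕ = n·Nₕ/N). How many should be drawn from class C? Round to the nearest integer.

N = 4522 + 943 + 2204 + 4881 = 12550.
n_C = 120·2204/12550 = 21.074... → 21.

21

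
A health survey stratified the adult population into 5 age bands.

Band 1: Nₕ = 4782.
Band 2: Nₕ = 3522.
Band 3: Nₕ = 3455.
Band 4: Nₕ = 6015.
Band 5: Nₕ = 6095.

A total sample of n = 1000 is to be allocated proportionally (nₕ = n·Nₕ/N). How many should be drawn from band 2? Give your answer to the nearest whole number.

Share of band 2 = 3522/23869 = 0.14756.
Allocate 1000 × 0.14756 = 147.555... → 148.

148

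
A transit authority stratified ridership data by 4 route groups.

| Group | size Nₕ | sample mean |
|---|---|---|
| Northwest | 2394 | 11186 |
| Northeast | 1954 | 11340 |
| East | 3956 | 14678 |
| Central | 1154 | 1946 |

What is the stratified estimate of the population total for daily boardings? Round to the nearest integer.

Northwest: 2394·11186 = 26779284
Northeast: 1954·11340 = 22158360
East: 3956·14678 = 58066168
Central: 1154·1946 = 2245684
τ̂ = Σ Nₕx̄ₕ = 109249496.

109249496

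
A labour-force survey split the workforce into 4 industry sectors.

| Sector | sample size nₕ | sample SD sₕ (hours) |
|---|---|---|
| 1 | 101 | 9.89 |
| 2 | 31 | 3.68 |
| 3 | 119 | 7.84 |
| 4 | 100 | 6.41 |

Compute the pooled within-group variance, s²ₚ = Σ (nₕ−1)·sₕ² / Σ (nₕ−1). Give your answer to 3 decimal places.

61.983

Degrees of freedom: 100 + 30 + 118 + 99 = 347.
Σ(nₕ−1)sₕ² = 100·97.8121 + 30·13.5424 + 118·61.4656 + 99·41.0881 = 21508.1447.
s²ₚ = 21508.1447 / 347 = 61.98313... → 61.983.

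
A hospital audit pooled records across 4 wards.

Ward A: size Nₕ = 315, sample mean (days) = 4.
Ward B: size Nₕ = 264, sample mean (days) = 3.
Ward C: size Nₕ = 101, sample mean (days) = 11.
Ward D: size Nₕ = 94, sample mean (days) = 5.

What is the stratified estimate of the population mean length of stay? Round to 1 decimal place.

N = 315 + 264 + 101 + 94 = 774.
Overall mean = Σ (Nₕ/N)·x̄ₕ — weight by population share, not a simple average.
Σ Nₕx̄ₕ = 315·4 + 264·3 + 101·11 + 94·5 = 1260 + 792 + 1111 + 470 = 3633.
Divide by N: 3633 / 774 = 4.694... → 4.7.

4.7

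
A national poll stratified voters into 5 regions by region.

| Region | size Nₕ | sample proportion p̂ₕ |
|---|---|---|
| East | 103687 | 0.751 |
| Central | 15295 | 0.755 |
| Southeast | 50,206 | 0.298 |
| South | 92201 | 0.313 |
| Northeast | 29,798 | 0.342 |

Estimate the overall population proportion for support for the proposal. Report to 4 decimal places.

0.4926

Wₕ = Nₕ/N with N = 291187: 0.3561, 0.0525, 0.1724, 0.3166, 0.1023.
p̂_st = 0.3561·0.751 + 0.0525·0.755 + 0.1724·0.298 + 0.3166·0.313 + 0.1023·0.342 ≈ 0.492563... → 0.4926.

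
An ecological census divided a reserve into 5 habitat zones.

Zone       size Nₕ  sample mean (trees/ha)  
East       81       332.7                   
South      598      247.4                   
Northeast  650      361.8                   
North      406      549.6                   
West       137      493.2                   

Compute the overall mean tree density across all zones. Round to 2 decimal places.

374.34

N = 81 + 598 + 650 + 406 + 137 = 1872.
The stratified mean weights each stratum mean by its population share Nₕ/N.
Σ Nₕx̄ₕ = 81·332.7 + 598·247.4 + 650·361.8 + 406·549.6 + 137·493.2 = 26948.7 + 147945.2 + 235170 + 223137.6 + 67568.4 = 700769.9.
Divide by N: 700769.9 / 1872 = 374.3429... → 374.34.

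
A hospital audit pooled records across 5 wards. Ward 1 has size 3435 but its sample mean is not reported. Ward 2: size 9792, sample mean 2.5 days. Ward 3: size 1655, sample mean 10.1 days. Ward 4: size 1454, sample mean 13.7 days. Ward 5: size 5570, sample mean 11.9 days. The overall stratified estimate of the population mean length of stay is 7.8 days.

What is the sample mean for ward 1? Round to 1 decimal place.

12.7

N = 3435 + 9792 + 1655 + 1454 + 5570 = 21906.
Overall total = μ·N = 7.8·21906 = 170866.8.
Subtract the known strata: 9792·2.5 + 1655·10.1 + 1454·13.7 + 5570·11.9 = 127398.3.
Remaining total for ward 1: 170866.8 − 127398.3 = 43468.5.
Divide by its size: 43468.5 / 3435 = 12.655... → 12.7.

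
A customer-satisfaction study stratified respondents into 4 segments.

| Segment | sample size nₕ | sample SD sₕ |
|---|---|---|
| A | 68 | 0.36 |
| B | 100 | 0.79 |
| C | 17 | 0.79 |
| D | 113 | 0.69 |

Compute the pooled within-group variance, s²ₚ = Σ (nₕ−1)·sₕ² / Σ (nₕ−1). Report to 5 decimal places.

0.45503

A: (68−1)·0.36² = 67·0.1296 = 8.6832
B: (100−1)·0.79² = 99·0.6241 = 61.7859
C: (17−1)·0.79² = 16·0.6241 = 9.9856
D: (113−1)·0.69² = 112·0.4761 = 53.3232
Numerator = 133.7779; denominator = Σ(nₕ−1) = 294.
s²ₚ = 133.7779/294 = 0.4550269... → 0.45503.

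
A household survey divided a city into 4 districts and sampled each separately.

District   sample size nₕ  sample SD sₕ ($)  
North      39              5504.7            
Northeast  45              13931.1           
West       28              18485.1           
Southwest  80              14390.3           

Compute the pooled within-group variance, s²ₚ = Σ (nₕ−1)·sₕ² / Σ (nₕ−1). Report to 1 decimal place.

187638502.1

Degrees of freedom: 38 + 44 + 27 + 79 = 188.
Σ(nₕ−1)sₕ² = 38·30301722.09 + 44·194075547.21 + 27·341698922.01 + 79·207080734.09 = 35276038404.04.
s²ₚ = 35276038404.04 / 188 = 187638502.149... → 187638502.1.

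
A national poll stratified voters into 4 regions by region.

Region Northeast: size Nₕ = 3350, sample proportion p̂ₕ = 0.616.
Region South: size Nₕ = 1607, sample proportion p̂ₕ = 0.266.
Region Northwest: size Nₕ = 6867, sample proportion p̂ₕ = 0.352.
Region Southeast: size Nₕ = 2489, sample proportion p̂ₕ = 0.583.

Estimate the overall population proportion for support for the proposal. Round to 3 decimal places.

0.444

N = 3350 + 1607 + 6867 + 2489 = 14313.
Overall proportion = Σ (Nₕ/N)·p̂ₕ.
Σ Nₕp̂ₕ = 2063.6 + 427.462 + 2417.184 + 1451.087 = 6359.333.
6359.333 / 14313 = 0.44430... → 0.444.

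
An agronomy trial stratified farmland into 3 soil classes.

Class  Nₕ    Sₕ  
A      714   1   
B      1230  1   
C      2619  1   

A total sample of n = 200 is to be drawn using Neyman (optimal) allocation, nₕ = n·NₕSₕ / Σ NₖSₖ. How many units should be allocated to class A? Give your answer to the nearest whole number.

A: NₕSₕ = 714·1 = 714
B: NₕSₕ = 1230·1 = 1230
C: NₕSₕ = 2619·1 = 2619
Σ NₕSₕ = 4563.
n_A = 200·714/4563 = 31.295... → 31.

31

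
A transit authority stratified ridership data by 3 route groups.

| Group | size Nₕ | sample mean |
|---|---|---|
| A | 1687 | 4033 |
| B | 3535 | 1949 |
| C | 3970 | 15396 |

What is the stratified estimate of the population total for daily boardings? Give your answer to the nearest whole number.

74815506

A: 1687·4033 = 6803671
B: 3535·1949 = 6889715
C: 3970·15396 = 61122120
τ̂ = Σ Nₕx̄ₕ = 74815506.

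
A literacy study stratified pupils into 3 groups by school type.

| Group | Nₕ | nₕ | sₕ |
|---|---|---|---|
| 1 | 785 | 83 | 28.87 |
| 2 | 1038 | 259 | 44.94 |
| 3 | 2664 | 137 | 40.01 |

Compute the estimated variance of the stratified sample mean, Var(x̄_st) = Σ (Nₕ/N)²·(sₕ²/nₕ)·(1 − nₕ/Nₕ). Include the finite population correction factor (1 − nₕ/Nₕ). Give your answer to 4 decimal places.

N = 4487; Wₕ = Nₕ/N.
group 1: (785/4487)²·28.87²/83·(1 − 83/785) = 0.2748591
group 2: (1038/4487)²·44.94²/259·(1 − 259/1038) = 0.3131764
group 3: (2664/4487)²·40.01²/137·(1 − 137/2664) = 3.9070040
Sum = 4.4950395 → 4.4950.

4.4950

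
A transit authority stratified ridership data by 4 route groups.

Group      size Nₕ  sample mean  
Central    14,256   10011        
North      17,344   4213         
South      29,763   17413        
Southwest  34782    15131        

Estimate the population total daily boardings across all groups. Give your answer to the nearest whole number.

1260336649

Central: 14256·10011 = 142716816
North: 17344·4213 = 73070272
South: 29763·17413 = 518263119
Southwest: 34782·15131 = 526286442
τ̂ = Σ Nₕx̄ₕ = 1260336649.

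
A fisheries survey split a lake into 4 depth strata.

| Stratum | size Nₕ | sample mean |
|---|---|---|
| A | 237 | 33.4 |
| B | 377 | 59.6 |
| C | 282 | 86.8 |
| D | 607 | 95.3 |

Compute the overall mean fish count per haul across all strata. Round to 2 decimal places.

74.99

x̄_st = (Σ Nₕx̄ₕ) / (Σ Nₕ) = (237·33.4 + 377·59.6 + 282·86.8 + 607·95.3) / 1503
= 112709.7 / 1503 = 74.9898... → 74.99.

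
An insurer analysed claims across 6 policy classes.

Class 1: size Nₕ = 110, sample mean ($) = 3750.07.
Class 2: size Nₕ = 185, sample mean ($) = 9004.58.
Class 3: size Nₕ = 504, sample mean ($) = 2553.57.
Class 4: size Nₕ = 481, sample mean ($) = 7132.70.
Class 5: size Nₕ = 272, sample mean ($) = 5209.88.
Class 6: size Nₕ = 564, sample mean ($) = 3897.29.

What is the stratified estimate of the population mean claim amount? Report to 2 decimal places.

4920.29

x̄_st = (Σ Nₕx̄ₕ) / (Σ Nₕ) = (110·3750.07 + 185·9004.58 + 504·2553.57 + 481·7132.70 + 272·5209.88 + 564·3897.29) / 2116
= 10411341.9 / 2116 = 4920.2939... → 4920.29.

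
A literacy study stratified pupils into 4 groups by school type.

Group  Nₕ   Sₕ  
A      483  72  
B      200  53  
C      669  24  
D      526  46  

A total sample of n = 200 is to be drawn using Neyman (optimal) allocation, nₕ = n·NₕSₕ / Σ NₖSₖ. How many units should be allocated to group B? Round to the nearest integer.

25

A: NₕSₕ = 483·72 = 34776
B: NₕSₕ = 200·53 = 10600
C: NₕSₕ = 669·24 = 16056
D: NₕSₕ = 526·46 = 24196
Σ NₕSₕ = 85628.
n_B = 200·10600/85628 = 24.758... → 25.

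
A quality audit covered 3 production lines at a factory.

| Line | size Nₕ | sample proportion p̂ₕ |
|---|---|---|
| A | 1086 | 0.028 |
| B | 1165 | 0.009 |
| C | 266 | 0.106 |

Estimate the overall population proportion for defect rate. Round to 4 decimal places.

0.0274

N = 1086 + 1165 + 266 = 2517.
Overall proportion = Σ (Nₕ/N)·p̂ₕ.
Σ Nₕp̂ₕ = 30.408 + 10.485 + 28.196 = 69.089.
69.089 / 2517 = 0.027449... → 0.0274.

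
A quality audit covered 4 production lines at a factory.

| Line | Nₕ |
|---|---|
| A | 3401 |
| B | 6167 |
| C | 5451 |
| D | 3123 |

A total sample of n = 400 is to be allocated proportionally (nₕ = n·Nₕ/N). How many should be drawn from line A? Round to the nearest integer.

75

Share of line A = 3401/18142 = 0.18747.
Allocate 400 × 0.18747 = 74.986... → 75.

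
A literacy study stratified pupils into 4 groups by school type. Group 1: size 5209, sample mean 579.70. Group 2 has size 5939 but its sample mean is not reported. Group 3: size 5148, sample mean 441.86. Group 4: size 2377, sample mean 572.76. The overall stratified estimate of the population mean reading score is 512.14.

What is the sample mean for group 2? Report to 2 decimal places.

Σ Nₕx̄ₕ = N·μ, so 5939·x̄_2 = 18673·512.14 − (5209·579.70 + 5148·441.86 + 2377·572.76).
= 9563190.22 − 6655803.1 = 2907387.12.
x̄_2 = 2907387.12 / 5939 = 489.5415... → 489.54.

489.54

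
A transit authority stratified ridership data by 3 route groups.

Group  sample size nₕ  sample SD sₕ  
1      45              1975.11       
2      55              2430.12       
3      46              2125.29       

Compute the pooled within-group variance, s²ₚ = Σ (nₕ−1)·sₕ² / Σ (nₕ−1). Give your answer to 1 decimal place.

1: (45−1)·1975.11² = 44·3901059.5121 = 171646618.5324
2: (55−1)·2430.12² = 54·5905483.2144 = 318896093.5776
3: (46−1)·2125.29² = 45·4516857.5841 = 203258591.2845
Numerator = 693801303.3945; denominator = Σ(nₕ−1) = 143.
s²ₚ = 693801303.3945/143 = 4851757.366... → 4851757.4.

4851757.4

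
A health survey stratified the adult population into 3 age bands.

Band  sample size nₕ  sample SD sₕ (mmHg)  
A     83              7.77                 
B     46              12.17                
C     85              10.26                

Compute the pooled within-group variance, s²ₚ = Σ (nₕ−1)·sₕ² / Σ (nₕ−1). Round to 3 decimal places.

Degrees of freedom: 82 + 45 + 84 = 211.
Σ(nₕ−1)sₕ² = 82·60.3729 + 45·148.1089 + 84·105.2676 = 20457.9567.
s²ₚ = 20457.9567 / 211 = 96.95714... → 96.957.

96.957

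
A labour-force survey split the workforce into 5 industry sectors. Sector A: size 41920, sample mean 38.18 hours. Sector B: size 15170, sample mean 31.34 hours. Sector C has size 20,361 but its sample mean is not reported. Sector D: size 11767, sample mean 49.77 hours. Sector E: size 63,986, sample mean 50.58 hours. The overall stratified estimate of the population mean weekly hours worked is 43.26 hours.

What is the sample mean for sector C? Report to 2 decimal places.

35.83

Σ Nₕx̄ₕ = N·μ, so 20361·x̄_C = 153204·43.26 − (41920·38.18 + 15170·31.34 + 11767·49.77 + 63986·50.58).
= 6627605.04 − 5897988.87 = 729616.17.
x̄_C = 729616.17 / 20361 = 35.8340... → 35.83.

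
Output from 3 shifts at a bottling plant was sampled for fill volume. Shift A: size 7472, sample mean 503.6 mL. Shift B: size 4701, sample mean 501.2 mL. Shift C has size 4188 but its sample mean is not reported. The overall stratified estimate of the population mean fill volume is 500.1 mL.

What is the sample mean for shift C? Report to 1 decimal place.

N = 7472 + 4701 + 4188 = 16361.
Overall total = μ·N = 500.1·16361 = 8182136.1.
Subtract the known strata: 7472·503.6 + 4701·501.2 = 6119040.4.
Remaining total for shift C: 8182136.1 − 6119040.4 = 2063095.7.
Divide by its size: 2063095.7 / 4188 = 492.621... → 492.6.

492.6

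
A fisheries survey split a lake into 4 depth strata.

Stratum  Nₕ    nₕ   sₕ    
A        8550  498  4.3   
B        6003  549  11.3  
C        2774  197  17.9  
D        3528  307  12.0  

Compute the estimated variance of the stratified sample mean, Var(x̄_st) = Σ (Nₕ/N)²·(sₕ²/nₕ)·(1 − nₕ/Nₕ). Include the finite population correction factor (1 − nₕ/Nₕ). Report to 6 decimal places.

0.062373

N = 20855; Wₕ = Nₕ/N.
stratum A: (8550/20855)²·4.3²/498·(1 − 498/8550) = 0.005877019
stratum B: (6003/20855)²·11.3²/549·(1 − 549/6003) = 0.017508447
stratum C: (2774/20855)²·17.9²/197·(1 − 197/2774) = 0.026732546
stratum D: (3528/20855)²·12.0²/307·(1 − 307/3528) = 0.012255274
Sum = 0.062373286 → 0.062373.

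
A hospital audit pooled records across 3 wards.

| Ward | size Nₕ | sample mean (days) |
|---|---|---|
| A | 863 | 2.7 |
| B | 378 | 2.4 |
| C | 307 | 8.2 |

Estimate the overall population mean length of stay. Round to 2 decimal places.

3.72

x̄_st = (Σ Nₕx̄ₕ) / (Σ Nₕ) = (863·2.7 + 378·2.4 + 307·8.2) / 1548
= 5754.7 / 1548 = 3.7175... → 3.72.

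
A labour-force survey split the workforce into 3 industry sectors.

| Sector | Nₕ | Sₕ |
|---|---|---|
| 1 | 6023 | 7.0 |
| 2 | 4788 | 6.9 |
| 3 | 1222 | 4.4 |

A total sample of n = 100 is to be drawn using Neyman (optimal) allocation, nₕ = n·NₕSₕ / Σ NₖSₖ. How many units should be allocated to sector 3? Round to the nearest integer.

7

1: NₕSₕ = 6023·7.0 = 42161
2: NₕSₕ = 4788·6.9 = 33037.2
3: NₕSₕ = 1222·4.4 = 5376.8
Σ NₕSₕ = 80575.
n_3 = 100·5376.8/80575 = 6.673... → 7.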